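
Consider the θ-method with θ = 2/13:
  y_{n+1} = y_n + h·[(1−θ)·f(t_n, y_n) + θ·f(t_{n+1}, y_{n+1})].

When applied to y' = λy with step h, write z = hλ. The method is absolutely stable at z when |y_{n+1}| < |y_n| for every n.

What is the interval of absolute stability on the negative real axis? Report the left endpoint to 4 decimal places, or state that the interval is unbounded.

On y'=λy, z=hλ:
  y_{n+1} = y_n + z·[11/13·y_n + 2/13·y_{n+1}] ⇒ (1 − 2/13z)y_{n+1} = (1 + 11/13z)y_n
  R(z) = (1 + 11/13z)/(1 − 2/13z).

Find x<0 with |R(x)|<1.
x=-1.09: |R|=0.0665
R=−1: 1+11/13x = −1+2/13x ⇒ -9/13x=2 ⇒ x=2/(-9/13)=-2.8889
Confirm numerically:
  x=-2.773: |R|=0.94376 <1
  x=-1.986: |R|=0.52121 <1
  x=-1.720: |R|=0.36010 <1
  x=-3.019: |R|=1.06151 >1
  x=-2.933: |R|=1.02104 >1
Stable set (-2.8889, 0).

z∈(-2.8889,0).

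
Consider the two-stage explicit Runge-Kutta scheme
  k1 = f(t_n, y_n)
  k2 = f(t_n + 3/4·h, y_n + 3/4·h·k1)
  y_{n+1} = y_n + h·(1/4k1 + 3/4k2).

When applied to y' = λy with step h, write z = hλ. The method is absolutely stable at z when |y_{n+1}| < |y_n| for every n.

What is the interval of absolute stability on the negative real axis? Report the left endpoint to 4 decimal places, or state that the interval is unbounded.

On y'=λy, z=hλ:
  k1=λy_n ⇒ h·k1=z·y_n;  k2=λ(1+3/4z)y_n ⇒ h·k2=z(1+3/4z)y_n
  y_{n+1}/y_n = 1 + 1/4z + 3/4z(1+3/4z) = 1 + z + 9/16z²
  Hence R(z) = 1 + z + 9/16z².

Find x<0 with |R(x)|<1.
x=-0.5: |R|=0.6406
R=1: x+9/16x²=0 ⇒ x=−16/9=-1.7778; min R=1−1/(4·9/16)=0.5556>−1
Confirm numerically:
  x=-1.500: |R|=0.76562 <1
  x=-1.361: |R|=0.68093 <1
  x=-0.989: |R|=0.56119 <1
  x=-2.377: |R|=1.80120 >1
  x=-2.329: |R|=1.72214 >1
  x=-2.290: |R|=1.65981 >1
So |R|<1 on (-1.7778, 0).

z∈(-1.7778,0).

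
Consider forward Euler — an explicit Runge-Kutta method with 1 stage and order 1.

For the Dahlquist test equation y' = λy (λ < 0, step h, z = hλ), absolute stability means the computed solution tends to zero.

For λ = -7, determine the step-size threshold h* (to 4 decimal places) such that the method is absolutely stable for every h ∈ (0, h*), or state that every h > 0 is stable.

(-2.0000,0); λ=-7 ⇒ h* = 0.2857.

Test eqn y'=λy, z=hλ:
  order 1, 1-stage ⇒ R(z)=1+z
  (e.g. R(-0.99)=0.01000, |R|=0.01000)

Boundary: |R(x)|=1, x<0.
x=-0.99: |R|=0.0100
|R(-2.1)|=1.1000 |R(-1.93)|=0.9300 |R(-1.83)|=0.8300
Bisect:
  x_lo=-2.7195 |R|=1.7195  x_hi=-0.0532 |R|=0.9468
  mid=-1.38638 |R|=0.38638 →hi
  mid=-2.05296 |R|=1.05296 →lo
  mid=-1.71967 |R|=0.71967 →hi
  mid=-1.88631 |R|=0.88631 →hi
  mid=-1.96963 |R|=0.96963 →hi
  mid=-2.01130 |R|=1.01130 →lo
  mid=-1.99046 |R|=0.99046 →hi
  mid=-2.00088 |R|=1.00088 →lo
  ...
  [-2.00007,-1.99990] ⇒ x*=-2.0000
Interval (-2.0000, 0).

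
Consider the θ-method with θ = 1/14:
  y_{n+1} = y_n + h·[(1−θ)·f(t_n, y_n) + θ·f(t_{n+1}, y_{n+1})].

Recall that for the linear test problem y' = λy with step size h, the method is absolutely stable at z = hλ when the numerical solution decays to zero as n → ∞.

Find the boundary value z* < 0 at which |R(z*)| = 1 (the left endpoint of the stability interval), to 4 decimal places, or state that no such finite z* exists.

Set f=λy, z=hλ:
  y_{n+1} = y_n + z·[13/14·y_n + 1/14·y_{n+1}] ⇒ (1 − 1/14z)y_{n+1} = (1 + 13/14z)y_n
  Hence R(z) = (1 + 13/14z)/(1 − 1/14z).

Find x<0 with |R(x)|<1.
x=-0.65: |R|=0.3788
R=−1: 1+13/14x = −1+1/14x ⇒ -6/7x=2 ⇒ x=2/(-6/7)=-2.3333
Confirm numerically:
  x=-1.698: |R|=0.51433 <1
  x=-1.468: |R|=0.32868 <1
  x=-1.206: |R|=0.11035 <1
  x=-2.664: |R|=1.23812 >1
  x=-2.580: |R|=1.17853 >1
  x=-2.436: |R|=1.07496 >1
Interval (-2.3333, 0).

z* = -2.3333.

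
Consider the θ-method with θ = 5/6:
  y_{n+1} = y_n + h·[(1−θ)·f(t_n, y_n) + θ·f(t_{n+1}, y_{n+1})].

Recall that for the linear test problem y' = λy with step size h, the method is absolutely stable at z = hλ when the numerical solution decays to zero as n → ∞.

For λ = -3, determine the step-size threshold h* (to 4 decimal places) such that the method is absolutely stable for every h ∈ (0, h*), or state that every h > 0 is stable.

unbounded; (−∞, 0). Any h>0 works for λ=-3.

With y'=λy (z=hλ):
  y_{n+1} = y_n + z·[1/6·y_n + 5/6·y_{n+1}] ⇒ (1 − 5/6z)y_{n+1} = (1 + 1/6z)y_n
  so R(z) = (1 + 1/6z)/(1 − 5/6z).

Find x<0 with |R(x)|<1.
x=-0.39: |R|=0.7057
x=-2: |R|=0.2500
x=-10: |R|=0.0714
x=-100: |R|=0.1858
θ=5/6≥1/2 ⇒ |1+1/6x|<|1−5/6x| ∀x<0 ⇒ interval (−∞,0).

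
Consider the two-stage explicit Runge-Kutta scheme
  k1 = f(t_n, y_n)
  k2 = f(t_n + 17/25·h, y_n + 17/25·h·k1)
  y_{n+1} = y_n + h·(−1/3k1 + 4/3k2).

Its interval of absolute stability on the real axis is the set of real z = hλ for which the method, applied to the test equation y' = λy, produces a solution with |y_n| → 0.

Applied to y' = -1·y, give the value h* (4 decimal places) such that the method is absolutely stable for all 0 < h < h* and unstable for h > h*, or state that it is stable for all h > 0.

(-1.1029,0); λ=-1 ⇒ h* = (75/68)/1 = 1.1029.

With y'=λy (z=hλ):
  k1=λy_n ⇒ h·k1=z·y_n;  k2=λ(1+17/25z)y_n ⇒ h·k2=z(1+17/25z)y_n
  y_{n+1}/y_n = 1 − 1/3z + 4/3z(1+17/25z) = 1 + z + 68/75z²
  Hence R(z) = 1 + z + 68/75z².

Solve |R(x)|<1 on ℝ⁻.
x=-1.26: |R|=1.1794
R=1: x+68/75x²=0 ⇒ x=−75/68=-1.1029; min R=1−1/(4·68/75)=0.7243>−1
Confirm numerically:
  x=-0.959: |R|=0.87484 <1
  x=-0.576: |R|=0.72481 <1
  x=-0.466: |R|=0.73089 <1
  x=-1.671: |R|=1.86063 >1
  x=-1.623: |R|=1.76528 >1
  x=-1.348: |R|=1.29951 >1
Stable set (-1.1029, 0).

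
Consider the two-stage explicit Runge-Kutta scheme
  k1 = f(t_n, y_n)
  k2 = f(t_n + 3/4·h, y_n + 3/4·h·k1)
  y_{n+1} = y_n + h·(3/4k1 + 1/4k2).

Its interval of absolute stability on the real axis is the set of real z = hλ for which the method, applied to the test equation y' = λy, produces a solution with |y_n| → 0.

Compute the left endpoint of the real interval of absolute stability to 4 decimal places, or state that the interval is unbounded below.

z* = -5.3333.

Set f=λy, z=hλ:
  k1=λy_n ⇒ h·k1=z·y_n;  k2=λ(1+3/4z)y_n ⇒ h·k2=z(1+3/4z)y_n
  y_{n+1}/y_n = 1 + 3/4z + 1/4z(1+3/4z) = 1 + z + 3/16z²
  ⇒ R(z) = 1 + z + 3/16z².

Boundary: |R(x)|=1, x<0.
x=-0.62: |R|=0.4521
R=1: x+3/16x²=0 ⇒ x=−16/3=-5.3333; min R=1−1/(4·3/16)=-0.3333>−1
Confirm numerically:
  x=-3.024: |R|=0.30939 <1
  x=-2.945: |R|=0.31881 <1
  x=-2.262: |R|=0.30263 <1
  x=-5.597: |R|=1.27670 >1
  x=-5.386: |R|=1.05319 >1
Interval (-5.3333, 0).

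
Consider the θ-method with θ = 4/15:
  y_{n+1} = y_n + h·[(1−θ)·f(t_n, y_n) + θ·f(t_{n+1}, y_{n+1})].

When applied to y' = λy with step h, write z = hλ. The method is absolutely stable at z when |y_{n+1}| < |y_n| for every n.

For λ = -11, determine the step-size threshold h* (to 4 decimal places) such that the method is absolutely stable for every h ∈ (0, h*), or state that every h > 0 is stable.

Test eqn y'=λy, z=hλ:
  y_{n+1} = y_n + z·[11/15·y_n + 4/15·y_{n+1}] ⇒ (1 − 4/15z)y_{n+1} = (1 + 11/15z)y_n
  ⇒ R(z) = (1 + 11/15z)/(1 − 4/15z).

Solve |R(x)|<1 on ℝ⁻.
x=-1.03: |R|=0.1919
R=−1: 1+11/15x = −1+4/15x ⇒ -7/15x=2 ⇒ x=2/(-7/15)=-4.2857
Confirm numerically:
  x=-4.133: |R|=0.96610 <1
  x=-3.287: |R|=0.75163 <1
  x=-2.721: |R|=0.57684 <1
  x=-2.581: |R|=0.52879 <1
  x=-4.564: |R|=1.05858 >1
  x=-4.483: |R|=1.04193 >1
Stable set (-4.2857, 0).

(-4.2857,0); λ=-11 ⇒ h* = (30/7)/11 = 0.3896.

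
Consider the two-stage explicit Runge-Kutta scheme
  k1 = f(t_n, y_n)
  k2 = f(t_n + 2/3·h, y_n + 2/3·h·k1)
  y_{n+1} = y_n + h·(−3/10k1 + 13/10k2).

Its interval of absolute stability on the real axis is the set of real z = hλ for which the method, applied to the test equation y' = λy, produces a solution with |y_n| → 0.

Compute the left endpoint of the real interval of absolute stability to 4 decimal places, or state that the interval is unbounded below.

Test eqn y'=λy, z=hλ:
  k1=λy_n ⇒ h·k1=z·y_n;  k2=λ(1+2/3z)y_n ⇒ h·k2=z(1+2/3z)y_n
  y_{n+1}/y_n = 1 − 3/10z + 13/10z(1+2/3z) = 1 + z + 13/15z²
  so R(z) = 1 + z + 13/15z².

Need |R(x)|<1, x<0.
x=-1.73: |R|=1.8638
R=1: x+13/15x²=0 ⇒ x=−15/13=-1.1538; min R=1−1/(4·13/15)=0.7115>−1
Confirm numerically:
  x=-1.047: |R|=0.90305 <1
  x=-1.041: |R|=0.89819 <1
  x=-0.691: |R|=0.72282 <1
  x=-1.364: |R|=1.24843 >1
  x=-1.185: |R|=1.03200 >1
Stable set (-1.1538, 0).

z* = -1.1538.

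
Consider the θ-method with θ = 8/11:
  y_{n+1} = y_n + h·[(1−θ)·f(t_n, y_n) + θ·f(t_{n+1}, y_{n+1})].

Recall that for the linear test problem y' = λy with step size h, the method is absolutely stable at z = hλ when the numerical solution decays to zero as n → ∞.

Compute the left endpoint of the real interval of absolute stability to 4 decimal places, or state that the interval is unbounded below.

interval (−∞, 0).

With y'=λy (z=hλ):
  y_{n+1} = y_n + z·[3/11·y_n + 8/11·y_{n+1}] ⇒ (1 − 8/11z)y_{n+1} = (1 + 3/11z)y_n
  Hence R(z) = (1 + 3/11z)/(1 − 8/11z).

Solve |R(x)|<1 on ℝ⁻.
x=-1.13: |R|=0.3797
x=-2: |R|=0.1852
x=-10: |R|=0.2088
x=-100: |R|=0.3564
θ=8/11≥1/2 ⇒ |1+3/11x|<|1−8/11x| ∀x<0 ⇒ unbounded interval.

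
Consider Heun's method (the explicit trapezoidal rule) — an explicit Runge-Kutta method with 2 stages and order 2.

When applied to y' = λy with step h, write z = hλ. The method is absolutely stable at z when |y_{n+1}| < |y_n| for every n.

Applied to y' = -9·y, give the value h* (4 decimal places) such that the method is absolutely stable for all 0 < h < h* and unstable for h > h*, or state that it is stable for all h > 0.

(-2.0000,0); λ=-9 ⇒ h* = 0.2222.

With y'=λy (z=hλ):
  order 2, 2-stage ⇒ R(z)=1+z+z^2/2
  (e.g. R(-0.72)=0.53920, |R|=0.53920)

Boundary: |R(x)|=1, x<0.
x=-0.72: |R|=0.5392
|R(-1.21)|=0.5221 |R(-1)|=0.5000 |R(-0.53)|=0.6104
Bisect:
  x_lo=-2.5152 |R|=1.6479  x_hi=-0.1015 |R|=0.9036
  mid=-1.30836 |R|=0.54754 →hi
  mid=-1.91178 |R|=0.91568 →hi
  mid=-2.21350 |R|=1.23629 →lo
  mid=-2.06264 |R|=1.06460 →lo
  mid=-1.98721 |R|=0.98729 →hi
  mid=-2.02493 |R|=1.02524 →lo
  mid=-2.00607 |R|=1.00609 →lo
  mid=-1.99664 |R|=0.99665 →hi
  mid=-2.00136 |R|=1.00136 →lo
  ...
  [-2.00003,-1.99988] ⇒ x*=-2.0000
Interval (-2.0000, 0).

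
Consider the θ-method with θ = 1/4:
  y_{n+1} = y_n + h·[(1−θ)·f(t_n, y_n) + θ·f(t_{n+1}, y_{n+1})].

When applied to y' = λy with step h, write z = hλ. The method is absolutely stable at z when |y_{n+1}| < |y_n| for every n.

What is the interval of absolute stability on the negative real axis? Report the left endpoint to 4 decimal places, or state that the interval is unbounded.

(-4.0000, 0).

On y'=λy, z=hλ:
  y_{n+1} = y_n + z·[3/4·y_n + 1/4·y_{n+1}] ⇒ (1 − 1/4z)y_{n+1} = (1 + 3/4z)y_n
  R(z) = (1 + 3/4z)/(1 − 1/4z).

Solve |R(x)|<1 on ℝ⁻.
x=-1.71: |R|=0.1979
R=−1: 1+3/4x = −1+1/4x ⇒ -1/2x=2 ⇒ x=2/(-1/2)=-4.0000
Confirm numerically:
  x=-3.426: |R|=0.84541 <1
  x=-2.519: |R|=0.54564 <1
  x=-1.894: |R|=0.28537 <1
  x=-1.737: |R|=0.21109 <1
  x=-4.504: |R|=1.11853 >1
  x=-4.308: |R|=1.07415 >1
  x=-4.242: |R|=1.05872 >1
Stable set (-4.0000, 0).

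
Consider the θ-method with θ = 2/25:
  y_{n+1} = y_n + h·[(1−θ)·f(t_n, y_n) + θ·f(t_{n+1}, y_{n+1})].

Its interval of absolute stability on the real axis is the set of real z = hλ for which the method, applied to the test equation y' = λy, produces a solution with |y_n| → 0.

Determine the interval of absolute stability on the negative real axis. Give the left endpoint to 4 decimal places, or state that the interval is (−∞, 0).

(-2.3810, 0).

On y'=λy, z=hλ:
  y_{n+1} = y_n + z·[23/25·y_n + 2/25·y_{n+1}] ⇒ (1 − 2/25z)y_{n+1} = (1 + 23/25z)y_n
  R(z) = (1 + 23/25z)/(1 − 2/25z).

Solve |R(x)|<1 on ℝ⁻.
x=-0.83: |R|=0.2217
R=−1: 1+23/25x = −1+2/25x ⇒ -21/25x=2 ⇒ x=2/(-21/25)=-2.3810
Confirm numerically:
  x=-1.898: |R|=0.64780 <1
  x=-1.701: |R|=0.49725 <1
  x=-1.563: |R|=0.38928 <1
  x=-1.311: |R|=0.18655 <1
  x=-2.633: |R|=1.17488 >1
  x=-2.459: |R|=1.05478 >1
  x=-2.445: |R|=1.04500 >1
Interval (-2.3810, 0).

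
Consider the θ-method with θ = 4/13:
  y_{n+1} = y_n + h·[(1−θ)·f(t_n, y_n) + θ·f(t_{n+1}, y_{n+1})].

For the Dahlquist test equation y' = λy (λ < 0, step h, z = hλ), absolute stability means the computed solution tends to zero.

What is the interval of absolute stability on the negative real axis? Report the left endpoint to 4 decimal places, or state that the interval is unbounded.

Test eqn y'=λy, z=hλ:
  y_{n+1} = y_n + z·[9/13·y_n + 4/13·y_{n+1}] ⇒ (1 − 4/13z)y_{n+1} = (1 + 9/13z)y_n
  ⇒ R(z) = (1 + 9/13z)/(1 − 4/13z).

Need |R(x)|<1, x<0.
x=-1.67: |R|=0.1032
R=−1: 1+9/13x = −1+4/13x ⇒ -5/13x=2 ⇒ x=2/(-5/13)=-5.2000
Confirm numerically:
  x=-4.702: |R|=0.92172 <1
  x=-4.680: |R|=0.91803 <1
  x=-4.324: |R|=0.85543 <1
  x=-3.342: |R|=0.64768 <1
  x=-5.542: |R|=1.04862 >1
  x=-5.259: |R|=1.00867 >1
  x=-5.225: |R|=1.00369 >1
Interval (-5.2000, 0).

z∈(-5.2000,0).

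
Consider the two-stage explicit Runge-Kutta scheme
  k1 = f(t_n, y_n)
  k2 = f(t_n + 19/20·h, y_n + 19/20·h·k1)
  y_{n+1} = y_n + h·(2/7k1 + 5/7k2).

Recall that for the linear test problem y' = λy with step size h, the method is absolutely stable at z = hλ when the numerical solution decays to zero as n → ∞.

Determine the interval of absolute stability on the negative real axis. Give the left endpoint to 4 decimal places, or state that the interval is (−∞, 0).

(-1.4737, 0).

On y'=λy, z=hλ:
  k1=λy_n ⇒ h·k1=z·y_n;  k2=λ(1+19/20z)y_n ⇒ h·k2=z(1+19/20z)y_n
  y_{n+1}/y_n = 1 + 2/7z + 5/7z(1+19/20z) = 1 + z + 19/28z²
  so R(z) = 1 + z + 19/28z².

Solve |R(x)|<1 on ℝ⁻.
x=-1.38: |R|=0.9123
R=1: x+19/28x²=0 ⇒ x=−28/19=-1.4737; min R=1−1/(4·19/28)=0.6316>−1
Confirm numerically:
  x=-1.270: |R|=0.82447 <1
  x=-0.866: |R|=0.64290 <1
  x=-0.703: |R|=0.63236 <1
  x=-1.976: |R|=1.67353 >1
  x=-1.647: |R|=1.19370 >1
Interval (-1.4737, 0).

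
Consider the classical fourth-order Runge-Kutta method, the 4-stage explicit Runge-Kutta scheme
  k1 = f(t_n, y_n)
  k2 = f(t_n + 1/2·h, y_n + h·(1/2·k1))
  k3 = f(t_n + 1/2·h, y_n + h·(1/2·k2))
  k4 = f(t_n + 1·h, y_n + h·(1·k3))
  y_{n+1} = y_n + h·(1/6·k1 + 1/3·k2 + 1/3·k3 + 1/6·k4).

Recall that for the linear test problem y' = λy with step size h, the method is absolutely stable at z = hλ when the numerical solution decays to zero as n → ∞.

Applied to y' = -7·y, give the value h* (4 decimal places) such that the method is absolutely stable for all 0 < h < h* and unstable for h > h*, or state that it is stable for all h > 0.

With y'=λy (z=hλ):
  order 4, 4-stage ⇒ R(z)=1+z+z^2/2+z^3/6+z^4/24
  (e.g. R(-0.99)=0.37836, |R|=0.37836)

Find x<0 with |R(x)|<1.
x=-0.99: |R|=0.3784
|R(-2.6)|=0.7547 |R(-0.95)|=0.3923 |R(-0.72)|=0.4882
Bisect:
  x_lo=-3.2501 |R|=1.9587  x_hi=-0.1229 |R|=0.8844
  mid=-1.68647 |R|=0.27324 →hi
  mid=-2.46827 |R|=0.61818 →hi
  mid=-2.85917 |R|=1.11722 →lo
  mid=-2.66372 |R|=0.83165 →hi
  mid=-2.76145 |R|=0.96464 →hi
  mid=-2.81031 |R|=1.03838 →lo
  mid=-2.78588 |R|=1.00088 →lo
  mid=-2.77366 |R|=0.98261 →hi
  ...
  [-2.78531,-2.78512] ⇒ x*=-2.7853
So |R|<1 on (-2.7853, 0).

(-2.7853,0); λ=-7 ⇒ h* = 0.3979.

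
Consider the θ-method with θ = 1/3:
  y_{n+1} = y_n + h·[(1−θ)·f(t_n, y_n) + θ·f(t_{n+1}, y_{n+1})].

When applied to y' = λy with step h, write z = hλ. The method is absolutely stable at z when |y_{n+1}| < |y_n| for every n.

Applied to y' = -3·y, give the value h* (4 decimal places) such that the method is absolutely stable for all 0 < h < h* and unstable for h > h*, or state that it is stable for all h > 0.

(-6.0000,0); λ=-3 ⇒ h* = (6)/3 = 2.0000.

On y'=λy, z=hλ:
  y_{n+1} = y_n + z·[2/3·y_n + 1/3·y_{n+1}] ⇒ (1 − 1/3z)y_{n+1} = (1 + 2/3z)y_n
  Hence R(z) = (1 + 2/3z)/(1 − 1/3z).

Need |R(x)|<1, x<0.
x=-1.78: |R|=0.1172
R=−1: 1+2/3x = −1+1/3x ⇒ -1/3x=2 ⇒ x=2/(-1/3)=-6.0000
Confirm numerically:
  x=-4.432: |R|=0.78902 <1
  x=-3.688: |R|=0.65431 <1
  x=-3.088: |R|=0.52168 <1
  x=-3.034: |R|=0.50845 <1
  x=-6.556: |R|=1.05818 >1
  x=-6.460: |R|=1.04863 >1
  x=-6.341: |R|=1.03651 >1
So |R|<1 on (-6.0000, 0).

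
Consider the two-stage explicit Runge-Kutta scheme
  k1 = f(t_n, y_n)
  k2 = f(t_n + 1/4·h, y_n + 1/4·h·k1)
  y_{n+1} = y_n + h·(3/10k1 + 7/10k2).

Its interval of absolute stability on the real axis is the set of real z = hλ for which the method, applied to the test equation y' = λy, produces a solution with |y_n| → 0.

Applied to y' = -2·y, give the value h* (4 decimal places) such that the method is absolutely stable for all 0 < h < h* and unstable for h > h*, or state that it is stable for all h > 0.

Test eqn y'=λy, z=hλ:
  k1=λy_n ⇒ h·k1=z·y_n;  k2=λ(1+1/4z)y_n ⇒ h·k2=z(1+1/4z)y_n
  y_{n+1}/y_n = 1 + 3/10z + 7/10z(1+1/4z) = 1 + z + 7/40z²
  ⇒ R(z) = 1 + z + 7/40z².

Solve |R(x)|<1 on ℝ⁻.
x=-0.65: |R|=0.4239
R=1: x+7/40x²=0 ⇒ x=−40/7=-5.7143; min R=1−1/(4·7/40)=-0.4286>−1
Confirm numerically:
  x=-4.930: |R|=0.32336 <1
  x=-4.484: |R|=0.03459 <1
  x=-3.526: |R|=0.35028 <1
  x=-6.039: |R|=1.34317 >1
  x=-5.789: |R|=1.07569 >1
Stable set (-5.7143, 0).

(-5.7143,0); λ=-2 ⇒ h* = (40/7)/2 = 2.8571.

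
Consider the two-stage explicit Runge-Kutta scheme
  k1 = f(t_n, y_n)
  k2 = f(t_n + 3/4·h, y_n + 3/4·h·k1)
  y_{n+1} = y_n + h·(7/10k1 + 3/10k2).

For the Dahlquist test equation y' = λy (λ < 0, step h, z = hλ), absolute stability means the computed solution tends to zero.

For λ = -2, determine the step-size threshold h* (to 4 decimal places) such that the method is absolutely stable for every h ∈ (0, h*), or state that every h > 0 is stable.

(-4.4444,0); λ=-2 ⇒ h* = (40/9)/2 = 2.2222.

Set f=λy, z=hλ:
  k1=λy_n ⇒ h·k1=z·y_n;  k2=λ(1+3/4z)y_n ⇒ h·k2=z(1+3/4z)y_n
  y_{n+1}/y_n = 1 + 7/10z + 3/10z(1+3/4z) = 1 + z + 9/40z²
  R(z) = 1 + z + 9/40z².

Solve |R(x)|<1 on ℝ⁻.
x=-1.66: |R|=0.0400
R=1: x+9/40x²=0 ⇒ x=−40/9=-4.4444; min R=1−1/(4·9/40)=-0.1111>−1
Confirm numerically:
  x=-3.986: |R|=0.58884 <1
  x=-3.238: |R|=0.12104 <1
  x=-2.874: |R|=0.01553 <1
  x=-1.888: |R|=0.08598 <1
  x=-4.475: |R|=1.03077 >1
  x=-4.472: |R|=1.02773 >1
Interval (-4.4444, 0).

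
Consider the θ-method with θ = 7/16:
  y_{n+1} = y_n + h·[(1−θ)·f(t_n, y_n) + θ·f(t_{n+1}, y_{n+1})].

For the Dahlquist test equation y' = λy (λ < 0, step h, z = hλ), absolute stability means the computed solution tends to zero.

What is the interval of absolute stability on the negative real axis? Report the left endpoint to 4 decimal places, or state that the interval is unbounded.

z∈(-16.0000,0).

With y'=λy (z=hλ):
  y_{n+1} = y_n + z·[9/16·y_n + 7/16·y_{n+1}] ⇒ (1 − 7/16z)y_{n+1} = (1 + 9/16z)y_n
  Hence R(z) = (1 + 9/16z)/(1 − 7/16z).

Need |R(x)|<1, x<0.
x=-1.71: |R|=0.0218
R=−1: 1+9/16x = −1+7/16x ⇒ -1/8x=2 ⇒ x=2/(-1/8)=-16.0000
Confirm numerically:
  x=-15.329: |R|=0.98912 <1
  x=-14.579: |R|=0.97593 <1
  x=-8.452: |R|=0.79916 <1
  x=-16.508: |R|=1.00772 >1
  x=-16.321: |R|=1.00493 >1
So |R|<1 on (-16.0000, 0).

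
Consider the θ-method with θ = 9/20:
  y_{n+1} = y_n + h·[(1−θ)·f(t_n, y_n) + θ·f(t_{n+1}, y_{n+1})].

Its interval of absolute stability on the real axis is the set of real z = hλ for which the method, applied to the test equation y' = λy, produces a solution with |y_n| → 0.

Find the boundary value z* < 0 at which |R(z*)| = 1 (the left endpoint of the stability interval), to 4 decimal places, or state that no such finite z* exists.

left endpoint -20.0000.

On y'=λy, z=hλ:
  y_{n+1} = y_n + z·[11/20·y_n + 9/20·y_{n+1}] ⇒ (1 − 9/20z)y_{n+1} = (1 + 11/20z)y_n
  so R(z) = (1 + 11/20z)/(1 − 9/20z).

Need |R(x)|<1, x<0.
x=-1.15: |R|=0.2422
R=−1: 1+11/20x = −1+9/20x ⇒ -1/10x=2 ⇒ x=2/(-1/10)=-20.0000
Confirm numerically:
  x=-16.831: |R|=0.96304 <1
  x=-16.536: |R|=0.95896 <1
  x=-14.522: |R|=0.92730 <1
  x=-13.012: |R|=0.89807 <1
  x=-20.516: |R|=1.00504 >1
  x=-20.257: |R|=1.00254 >1
Interval (-20.0000, 0).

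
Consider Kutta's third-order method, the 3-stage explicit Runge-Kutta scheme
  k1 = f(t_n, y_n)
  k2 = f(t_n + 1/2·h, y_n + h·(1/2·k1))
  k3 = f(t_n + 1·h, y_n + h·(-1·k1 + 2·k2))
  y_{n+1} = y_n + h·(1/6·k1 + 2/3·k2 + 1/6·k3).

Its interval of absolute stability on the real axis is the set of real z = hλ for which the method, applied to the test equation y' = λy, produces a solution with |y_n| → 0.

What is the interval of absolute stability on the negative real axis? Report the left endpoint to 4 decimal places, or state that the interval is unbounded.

With y'=λy (z=hλ):
  order 3, 3-stage ⇒ R(z)=1+z+z^2/2+z^3/6
  (e.g. R(-1.71)=-0.08132, |R|=0.08132)

Solve |R(x)|<1 on ℝ⁻.
x=-1.71: |R|=0.0813
|R(-2.52)|=1.0120 |R(-2.15)|=0.4951 |R(-1.92)|=0.2564
Bisect:
  x_lo=-3.3375 |R|=2.9639  x_hi=-0.1445 |R|=0.8655
  mid=-1.74097 |R|=0.10495 →hi
  mid=-2.53922 |R|=1.04406 →lo
  mid=-2.14009 |R|=0.48370 →hi
  mid=-2.33966 |R|=0.73720 →hi
  mid=-2.43944 |R|=0.88346 →hi
  mid=-2.48933 |R|=0.96191 →hi
  mid=-2.51427 |R|=1.00251 →lo
  mid=-2.50180 |R|=0.98209 →hi
  mid=-2.50804 |R|=0.99227 →hi
  mid=-2.51115 |R|=0.99739 →hi
  ...
  [-2.51291,-2.51271] ⇒ x*=-2.5127
Stable set (-2.5127, 0).

(-2.5127, 0).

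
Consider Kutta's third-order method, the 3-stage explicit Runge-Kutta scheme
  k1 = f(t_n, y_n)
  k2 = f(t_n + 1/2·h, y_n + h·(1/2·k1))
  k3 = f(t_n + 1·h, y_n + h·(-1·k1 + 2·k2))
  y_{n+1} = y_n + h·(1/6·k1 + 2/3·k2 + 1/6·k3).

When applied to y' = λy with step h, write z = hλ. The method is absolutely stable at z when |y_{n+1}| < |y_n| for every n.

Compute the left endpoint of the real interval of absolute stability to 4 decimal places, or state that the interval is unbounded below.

Set f=λy, z=hλ:
  order 3, 3-stage ⇒ R(z)=1+z+z^2/2+z^3/6
  (e.g. R(-0.37)=0.69001, |R|=0.69001)

Boundary: |R(x)|=1, x<0.
x=-0.37: |R|=0.6900
|R(-2.88)|=1.7141 |R(-2.65)|=1.2404 |R(-0.93)|=0.3684
Bisect:
  x_lo=-2.9421 |R|=1.8586  x_hi=-0.3054 |R|=0.7365
  mid=-1.62375 |R|=0.01899 →hi
  mid=-2.28292 |R|=0.66005 →hi
  mid=-2.61251 |R|=1.17173 →lo
  mid=-2.44772 |R|=0.89623 →hi
  mid=-2.53011 |R|=1.02879 →lo
  mid=-2.48891 |R|=0.96125 →hi
  mid=-2.50951 |R|=0.99469 →hi
  ...
  [-2.51289,-2.51273] ⇒ x*=-2.5127
Interval (-2.5127, 0).

left endpoint -2.5127.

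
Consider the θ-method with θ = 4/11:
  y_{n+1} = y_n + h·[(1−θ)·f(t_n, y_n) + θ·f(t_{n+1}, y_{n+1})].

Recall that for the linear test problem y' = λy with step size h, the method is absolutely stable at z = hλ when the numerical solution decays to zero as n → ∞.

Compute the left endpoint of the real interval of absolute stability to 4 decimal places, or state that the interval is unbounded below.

On y'=λy, z=hλ:
  y_{n+1} = y_n + z·[7/11·y_n + 4/11·y_{n+1}] ⇒ (1 − 4/11z)y_{n+1} = (1 + 7/11z)y_n
  R(z) = (1 + 7/11z)/(1 − 4/11z).

Boundary: |R(x)|=1, x<0.
x=-0.34: |R|=0.6974
R=−1: 1+7/11x = −1+4/11x ⇒ -3/11x=2 ⇒ x=2/(-3/11)=-7.3333
Confirm numerically:
  x=-6.120: |R|=0.89741 <1
  x=-4.970: |R|=0.77040 <1
  x=-3.417: |R|=0.52371 <1
  x=-7.737: |R|=1.02887 >1
  x=-7.451: |R|=1.00865 >1
Interval (-7.3333, 0).

z* = -7.3333.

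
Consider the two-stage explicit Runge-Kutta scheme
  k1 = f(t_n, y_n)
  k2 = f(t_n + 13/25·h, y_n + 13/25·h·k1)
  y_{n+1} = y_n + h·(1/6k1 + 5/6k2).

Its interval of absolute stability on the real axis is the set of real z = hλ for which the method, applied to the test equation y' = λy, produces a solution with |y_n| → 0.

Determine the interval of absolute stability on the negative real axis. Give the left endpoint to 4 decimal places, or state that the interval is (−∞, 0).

Test eqn y'=λy, z=hλ:
  k1=λy_n ⇒ h·k1=z·y_n;  k2=λ(1+13/25z)y_n ⇒ h·k2=z(1+13/25z)y_n
  y_{n+1}/y_n = 1 + 1/6z + 5/6z(1+13/25z) = 1 + z + 13/30z²
  R(z) = 1 + z + 13/30z².

Solve |R(x)|<1 on ℝ⁻.
x=-1.33: |R|=0.4365
R=1: x+13/30x²=0 ⇒ x=−30/13=-2.3077; min R=1−1/(4·13/30)=0.4231>−1
Confirm numerically:
  x=-1.651: |R|=0.53018 <1
  x=-1.400: |R|=0.44933 <1
  x=-1.353: |R|=0.44026 <1
  x=-1.044: |R|=0.42831 <1
  x=-2.722: |R|=1.48869 >1
  x=-2.358: |R|=1.05140 >1
Interval (-2.3077, 0).

z∈(-2.3077,0).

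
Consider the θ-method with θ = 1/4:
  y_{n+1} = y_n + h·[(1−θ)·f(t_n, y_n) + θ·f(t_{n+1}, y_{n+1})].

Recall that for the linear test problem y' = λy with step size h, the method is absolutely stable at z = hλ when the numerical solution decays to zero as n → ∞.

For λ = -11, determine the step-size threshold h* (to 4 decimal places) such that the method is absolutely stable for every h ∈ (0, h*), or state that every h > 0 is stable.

(-4.0000,0); λ=-11 ⇒ h* = (4)/11 = 0.3636.

Set f=λy, z=hλ:
  y_{n+1} = y_n + z·[3/4·y_n + 1/4·y_{n+1}] ⇒ (1 − 1/4z)y_{n+1} = (1 + 3/4z)y_n
  ⇒ R(z) = (1 + 3/4z)/(1 − 1/4z).

Solve |R(x)|<1 on ℝ⁻.
x=-0.44: |R|=0.6036
R=−1: 1+3/4x = −1+1/4x ⇒ -1/2x=2 ⇒ x=2/(-1/2)=-4.0000
Confirm numerically:
  x=-3.681: |R|=0.91694 <1
  x=-2.181: |R|=0.41142 <1
  x=-1.809: |R|=0.24565 <1
  x=-4.414: |R|=1.09841 >1
  x=-4.163: |R|=1.03994 >1
So |R|<1 on (-4.0000, 0).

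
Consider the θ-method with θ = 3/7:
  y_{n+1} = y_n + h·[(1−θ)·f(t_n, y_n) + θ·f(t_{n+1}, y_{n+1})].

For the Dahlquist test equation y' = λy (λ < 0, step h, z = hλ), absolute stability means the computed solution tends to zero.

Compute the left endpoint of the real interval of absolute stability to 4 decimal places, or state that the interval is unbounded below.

left endpoint -14.0000.

Set f=λy, z=hλ:
  y_{n+1} = y_n + z·[4/7·y_n + 3/7·y_{n+1}] ⇒ (1 − 3/7z)y_{n+1} = (1 + 4/7z)y_n
  so R(z) = (1 + 4/7z)/(1 − 3/7z).

Need |R(x)|<1, x<0.
x=-0.73: |R|=0.4440
R=−1: 1+4/7x = −1+3/7x ⇒ -1/7x=2 ⇒ x=2/(-1/7)=-14.0000
Confirm numerically:
  x=-13.147: |R|=0.98163 <1
  x=-11.212: |R|=0.93139 <1
  x=-6.409: |R|=0.71057 <1
  x=-6.159: |R|=0.69223 <1
  x=-14.519: |R|=1.01027 >1
  x=-14.518: |R|=1.01025 >1
  x=-14.107: |R|=1.00217 >1
Stable set (-14.0000, 0).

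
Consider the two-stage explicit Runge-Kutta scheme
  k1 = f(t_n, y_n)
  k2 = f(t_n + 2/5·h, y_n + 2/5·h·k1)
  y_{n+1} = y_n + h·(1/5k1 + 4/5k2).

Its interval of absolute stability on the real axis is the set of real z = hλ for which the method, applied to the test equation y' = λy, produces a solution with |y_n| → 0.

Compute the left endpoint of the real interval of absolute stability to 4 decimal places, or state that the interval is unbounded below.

z* = -3.1250.

On y'=λy, z=hλ:
  k1=λy_n ⇒ h·k1=z·y_n;  k2=λ(1+2/5z)y_n ⇒ h·k2=z(1+2/5z)y_n
  y_{n+1}/y_n = 1 + 1/5z + 4/5z(1+2/5z) = 1 + z + 8/25z²
  R(z) = 1 + z + 8/25z².

Solve |R(x)|<1 on ℝ⁻.
x=-1.73: |R|=0.2277
R=1: x+8/25x²=0 ⇒ x=−25/8=-3.1250; min R=1−1/(4·8/25)=0.2188>−1
Confirm numerically:
  x=-2.021: |R|=0.28602 <1
  x=-1.938: |R|=0.26387 <1
  x=-1.784: |R|=0.23445 <1
  x=-3.623: |R|=1.57736 >1
  x=-3.504: |R|=1.42497 >1
  x=-3.334: |R|=1.22298 >1
Interval (-3.1250, 0).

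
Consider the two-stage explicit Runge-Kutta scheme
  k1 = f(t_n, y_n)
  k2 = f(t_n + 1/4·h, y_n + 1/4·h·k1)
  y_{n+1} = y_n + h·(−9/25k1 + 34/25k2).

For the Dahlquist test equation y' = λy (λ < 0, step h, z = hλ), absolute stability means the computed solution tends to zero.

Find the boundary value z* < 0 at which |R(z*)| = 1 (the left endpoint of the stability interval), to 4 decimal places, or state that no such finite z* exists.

left endpoint -2.9412.

Set f=λy, z=hλ:
  k1=λy_n ⇒ h·k1=z·y_n;  k2=λ(1+1/4z)y_n ⇒ h·k2=z(1+1/4z)y_n
  y_{n+1}/y_n = 1 − 9/25z + 34/25z(1+1/4z) = 1 + z + 17/50z²
  ⇒ R(z) = 1 + z + 17/50z².

Boundary: |R(x)|=1, x<0.
x=-1.2: |R|=0.2896
R=1: x+17/50x²=0 ⇒ x=−50/17=-2.9412; min R=1−1/(4·17/50)=0.2647>−1
Confirm numerically:
  x=-2.857: |R|=0.91823 <1
  x=-2.441: |R|=0.58488 <1
  x=-2.409: |R|=0.56412 <1
  x=-1.940: |R|=0.33962 <1
  x=-3.492: |R|=1.65398 >1
  x=-3.450: |R|=1.59685 >1
  x=-2.961: |R|=1.01996 >1
So |R|<1 on (-2.9412, 0).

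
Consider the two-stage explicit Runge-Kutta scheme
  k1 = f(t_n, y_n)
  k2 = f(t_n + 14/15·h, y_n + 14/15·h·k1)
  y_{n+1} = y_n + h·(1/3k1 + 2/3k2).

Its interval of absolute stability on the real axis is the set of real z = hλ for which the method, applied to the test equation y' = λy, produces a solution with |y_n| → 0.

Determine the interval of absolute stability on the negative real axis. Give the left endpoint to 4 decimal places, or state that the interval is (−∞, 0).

(-1.6071, 0).

Test eqn y'=λy, z=hλ:
  k1=λy_n ⇒ h·k1=z·y_n;  k2=λ(1+14/15z)y_n ⇒ h·k2=z(1+14/15z)y_n
  y_{n+1}/y_n = 1 + 1/3z + 2/3z(1+14/15z) = 1 + z + 28/45z²
  Hence R(z) = 1 + z + 28/45z².

Need |R(x)|<1, x<0.
x=-1.29: |R|=0.7454
R=1: x+28/45x²=0 ⇒ x=−45/28=-1.6071; min R=1−1/(4·28/45)=0.5982>−1
Confirm numerically:
  x=-1.277: |R|=0.73768 <1
  x=-1.049: |R|=0.63569 <1
  x=-0.898: |R|=0.60376 <1
  x=-2.034: |R|=1.54023 >1
  x=-1.958: |R|=1.42745 >1
  x=-1.948: |R|=1.41315 >1
Interval (-1.6071, 0).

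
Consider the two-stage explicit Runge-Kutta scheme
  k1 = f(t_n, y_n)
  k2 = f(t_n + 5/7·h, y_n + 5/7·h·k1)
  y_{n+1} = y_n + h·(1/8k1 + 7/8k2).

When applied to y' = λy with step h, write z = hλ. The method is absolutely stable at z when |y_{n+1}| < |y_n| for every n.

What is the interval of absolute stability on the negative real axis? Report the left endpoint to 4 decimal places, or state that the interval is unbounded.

(-1.6000, 0).

With y'=λy (z=hλ):
  k1=λy_n ⇒ h·k1=z·y_n;  k2=λ(1+5/7z)y_n ⇒ h·k2=z(1+5/7z)y_n
  y_{n+1}/y_n = 1 + 1/8z + 7/8z(1+5/7z) = 1 + z + 5/8z²
  Hence R(z) = 1 + z + 5/8z².

Boundary: |R(x)|=1, x<0.
x=-1.74: |R|=1.1522
R=1: x+5/8x²=0 ⇒ x=−8/5=-1.6000; min R=1−1/(4·5/8)=0.6000>−1
Confirm numerically:
  x=-1.346: |R|=0.78632 <1
  x=-0.953: |R|=0.61463 <1
  x=-0.751: |R|=0.60150 <1
  x=-0.680: |R|=0.60900 <1
  x=-1.773: |R|=1.19171 >1
  x=-1.672: |R|=1.07524 >1
So |R|<1 on (-1.6000, 0).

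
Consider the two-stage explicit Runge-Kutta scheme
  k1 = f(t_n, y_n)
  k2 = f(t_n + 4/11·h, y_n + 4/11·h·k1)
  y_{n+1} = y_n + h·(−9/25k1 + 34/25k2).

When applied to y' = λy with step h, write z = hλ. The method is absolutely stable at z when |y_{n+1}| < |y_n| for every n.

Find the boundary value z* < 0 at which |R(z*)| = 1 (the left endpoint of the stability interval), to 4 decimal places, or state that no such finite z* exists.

left endpoint -2.0221.

On y'=λy, z=hλ:
  k1=λy_n ⇒ h·k1=z·y_n;  k2=λ(1+4/11z)y_n ⇒ h·k2=z(1+4/11z)y_n
  y_{n+1}/y_n = 1 − 9/25z + 34/25z(1+4/11z) = 1 + z + 136/275z²
  so R(z) = 1 + z + 136/275z².

Need |R(x)|<1, x<0.
x=-0.42: |R|=0.6672
R=1: x+136/275x²=0 ⇒ x=−275/136=-2.0221; min R=1−1/(4·136/275)=0.4945>−1
Confirm numerically:
  x=-1.806: |R|=0.80703 <1
  x=-1.573: |R|=0.65067 <1
  x=-1.264: |R|=0.52613 <1
  x=-0.871: |R|=0.50418 <1
  x=-2.607: |R|=1.75415 >1
  x=-2.188: |R|=1.17956 >1
Stable set (-2.0221, 0).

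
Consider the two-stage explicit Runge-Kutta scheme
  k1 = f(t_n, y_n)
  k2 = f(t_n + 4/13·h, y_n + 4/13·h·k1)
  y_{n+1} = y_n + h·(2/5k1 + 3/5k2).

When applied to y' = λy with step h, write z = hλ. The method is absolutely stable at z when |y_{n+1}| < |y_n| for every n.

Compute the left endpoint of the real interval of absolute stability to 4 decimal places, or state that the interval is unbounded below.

On y'=λy, z=hλ:
  k1=λy_n ⇒ h·k1=z·y_n;  k2=λ(1+4/13z)y_n ⇒ h·k2=z(1+4/13z)y_n
  y_{n+1}/y_n = 1 + 2/5z + 3/5z(1+4/13z) = 1 + z + 12/65z²
  so R(z) = 1 + z + 12/65z².

Need |R(x)|<1, x<0.
x=-1.12: |R|=0.1116
R=1: x+12/65x²=0 ⇒ x=−65/12=-5.4167; min R=1−1/(4·12/65)=-0.3542>−1
Confirm numerically:
  x=-5.391: |R|=0.97445 <1
  x=-2.787: |R|=0.35302 <1
  x=-2.720: |R|=0.35414 <1
  x=-5.935: |R|=1.56793 >1
  x=-5.667: |R|=1.26190 >1
Stable set (-5.4167, 0).

left endpoint -5.4167.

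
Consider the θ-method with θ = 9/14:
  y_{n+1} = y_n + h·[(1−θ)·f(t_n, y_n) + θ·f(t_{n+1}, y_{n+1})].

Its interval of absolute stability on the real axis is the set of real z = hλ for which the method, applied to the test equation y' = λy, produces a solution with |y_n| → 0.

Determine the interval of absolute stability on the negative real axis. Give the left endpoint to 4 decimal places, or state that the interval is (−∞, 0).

(−∞, 0) — no finite endpoint.

With y'=λy (z=hλ):
  y_{n+1} = y_n + z·[5/14·y_n + 9/14·y_{n+1}] ⇒ (1 − 9/14z)y_{n+1} = (1 + 5/14z)y_n
  R(z) = (1 + 5/14z)/(1 − 9/14z).

Solve |R(x)|<1 on ℝ⁻.
x=-1.16: |R|=0.3355
x=-2: |R|=0.1250
x=-10: |R|=0.3462
x=-100: |R|=0.5317
θ=9/14≥1/2 ⇒ |1+5/14x|<|1−9/14x| ∀x<0 ⇒ stable on all of ℝ⁻.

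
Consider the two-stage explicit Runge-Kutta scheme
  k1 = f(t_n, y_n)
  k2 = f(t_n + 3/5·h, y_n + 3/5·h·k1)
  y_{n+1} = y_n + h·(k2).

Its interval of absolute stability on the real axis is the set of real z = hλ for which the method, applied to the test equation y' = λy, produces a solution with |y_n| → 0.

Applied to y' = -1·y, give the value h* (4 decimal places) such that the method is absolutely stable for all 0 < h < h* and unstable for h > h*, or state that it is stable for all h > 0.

With y'=λy (z=hλ):
  k1=λy_n ⇒ h·k1=z·y_n;  k2=λ(1+3/5z)y_n ⇒ h·k2=z(1+3/5z)y_n
  y_{n+1}/y_n = 1 + z(1+3/5z) = 1 + z + 3/5z²
  R(z) = 1 + z + 3/5z².

Boundary: |R(x)|=1, x<0.
x=-0.89: |R|=0.5853
R=1: x+3/5x²=0 ⇒ x=−5/3=-1.6667; min R=1−1/(4·3/5)=0.5833>−1
Confirm numerically:
  x=-1.556: |R|=0.89668 <1
  x=-1.200: |R|=0.66400 <1
  x=-1.043: |R|=0.60971 <1
  x=-0.726: |R|=0.59025 <1
  x=-2.108: |R|=1.55820 >1
  x=-1.790: |R|=1.13246 >1
Stable set (-1.6667, 0).

(-1.6667,0); λ=-1 ⇒ h* = (5/3)/1 = 1.6667.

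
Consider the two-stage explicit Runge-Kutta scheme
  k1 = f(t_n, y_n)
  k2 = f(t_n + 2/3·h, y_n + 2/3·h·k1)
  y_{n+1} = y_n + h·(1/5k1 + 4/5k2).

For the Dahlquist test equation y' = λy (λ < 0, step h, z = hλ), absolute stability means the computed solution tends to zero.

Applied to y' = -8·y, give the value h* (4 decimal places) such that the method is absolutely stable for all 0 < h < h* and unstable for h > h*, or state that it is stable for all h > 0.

Set f=λy, z=hλ:
  k1=λy_n ⇒ h·k1=z·y_n;  k2=λ(1+2/3z)y_n ⇒ h·k2=z(1+2/3z)y_n
  y_{n+1}/y_n = 1 + 1/5z + 4/5z(1+2/3z) = 1 + z + 8/15z²
  ⇒ R(z) = 1 + z + 8/15z².

Boundary: |R(x)|=1, x<0.
x=-1.39: |R|=0.6405
R=1: x+8/15x²=0 ⇒ x=−15/8=-1.8750; min R=1−1/(4·8/15)=0.5312>−1
Confirm numerically:
  x=-1.525: |R|=0.71533 <1
  x=-1.504: |R|=0.70241 <1
  x=-1.051: |R|=0.53812 <1
  x=-2.445: |R|=1.74328 >1
  x=-2.260: |R|=1.46405 >1
Stable set (-1.8750, 0).

(-1.8750,0); λ=-8 ⇒ h* = (15/8)/8 = 0.2344.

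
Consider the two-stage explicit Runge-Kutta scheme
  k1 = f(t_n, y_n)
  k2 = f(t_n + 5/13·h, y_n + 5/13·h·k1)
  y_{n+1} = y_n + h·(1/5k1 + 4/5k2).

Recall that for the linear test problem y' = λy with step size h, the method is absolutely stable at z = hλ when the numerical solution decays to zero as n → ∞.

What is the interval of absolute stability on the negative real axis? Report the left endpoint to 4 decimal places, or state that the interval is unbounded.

On y'=λy, z=hλ:
  k1=λy_n ⇒ h·k1=z·y_n;  k2=λ(1+5/13z)y_n ⇒ h·k2=z(1+5/13z)y_n
  y_{n+1}/y_n = 1 + 1/5z + 4/5z(1+5/13z) = 1 + z + 4/13z²
  ⇒ R(z) = 1 + z + 4/13z².

Find x<0 with |R(x)|<1.
x=-1.15: |R|=0.2569
R=1: x+4/13x²=0 ⇒ x=−13/4=-3.2500; min R=1−1/(4·4/13)=0.1875>−1
Confirm numerically:
  x=-2.833: |R|=0.63650 <1
  x=-2.815: |R|=0.62322 <1
  x=-1.990: |R|=0.22849 <1
  x=-1.490: |R|=0.19311 <1
  x=-3.567: |R|=1.34792 >1
  x=-3.408: |R|=1.16568 >1
So |R|<1 on (-3.2500, 0).

(-3.2500, 0).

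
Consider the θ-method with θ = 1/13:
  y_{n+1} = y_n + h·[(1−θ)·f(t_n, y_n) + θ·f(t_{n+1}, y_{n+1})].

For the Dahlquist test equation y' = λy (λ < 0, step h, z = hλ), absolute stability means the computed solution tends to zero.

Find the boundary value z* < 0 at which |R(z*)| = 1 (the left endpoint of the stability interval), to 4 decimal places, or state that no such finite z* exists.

Set f=λy, z=hλ:
  y_{n+1} = y_n + z·[12/13·y_n + 1/13·y_{n+1}] ⇒ (1 − 1/13z)y_{n+1} = (1 + 12/13z)y_n
  so R(z) = (1 + 12/13z)/(1 − 1/13z).

Boundary: |R(x)|=1, x<0.
x=-0.97: |R|=0.0974
R=−1: 1+12/13x = −1+1/13x ⇒ -11/13x=2 ⇒ x=2/(-11/13)=-2.3636
Confirm numerically:
  x=-1.645: |R|=0.46023 <1
  x=-1.185: |R|=0.08601 <1
  x=-1.136: |R|=0.04471 <1
  x=-2.961: |R|=1.41169 >1
  x=-2.791: |R|=1.29770 >1
  x=-2.568: |R|=1.14440 >1
So |R|<1 on (-2.3636, 0).

left endpoint -2.3636.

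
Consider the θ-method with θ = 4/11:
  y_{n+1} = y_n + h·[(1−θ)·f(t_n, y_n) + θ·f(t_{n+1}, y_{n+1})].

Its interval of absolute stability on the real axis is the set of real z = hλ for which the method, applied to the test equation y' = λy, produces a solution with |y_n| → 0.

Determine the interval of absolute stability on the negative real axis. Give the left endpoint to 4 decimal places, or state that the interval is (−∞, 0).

On y'=λy, z=hλ:
  y_{n+1} = y_n + z·[7/11·y_n + 4/11·y_{n+1}] ⇒ (1 − 4/11z)y_{n+1} = (1 + 7/11z)y_n
  R(z) = (1 + 7/11z)/(1 − 4/11z).

Need |R(x)|<1, x<0.
x=-1.4: |R|=0.0723
R=−1: 1+7/11x = −1+4/11x ⇒ -3/11x=2 ⇒ x=2/(-3/11)=-7.3333
Confirm numerically:
  x=-7.280: |R|=0.99601 <1
  x=-6.400: |R|=0.92350 <1
  x=-6.054: |R|=0.89102 <1
  x=-7.797: |R|=1.03297 >1
  x=-7.749: |R|=1.02969 >1
  x=-7.611: |R|=1.02010 >1
Stable set (-7.3333, 0).

(-7.3333, 0).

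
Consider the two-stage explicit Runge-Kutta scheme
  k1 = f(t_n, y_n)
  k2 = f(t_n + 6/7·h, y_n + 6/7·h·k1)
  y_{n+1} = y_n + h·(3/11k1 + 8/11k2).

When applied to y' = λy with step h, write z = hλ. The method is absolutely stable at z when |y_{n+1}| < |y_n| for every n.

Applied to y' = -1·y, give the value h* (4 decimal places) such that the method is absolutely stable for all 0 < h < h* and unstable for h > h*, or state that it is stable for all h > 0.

(-1.6042,0); λ=-1 ⇒ h* = (77/48)/1 = 1.6042.

With y'=λy (z=hλ):
  k1=λy_n ⇒ h·k1=z·y_n;  k2=λ(1+6/7z)y_n ⇒ h·k2=z(1+6/7z)y_n
  y_{n+1}/y_n = 1 + 3/11z + 8/11z(1+6/7z) = 1 + z + 48/77z²
  ⇒ R(z) = 1 + z + 48/77z².

Boundary: |R(x)|=1, x<0.
x=-1.35: |R|=0.7861
R=1: x+48/77x²=0 ⇒ x=−77/48=-1.6042; min R=1−1/(4·48/77)=0.5990>−1
Confirm numerically:
  x=-1.395: |R|=0.81811 <1
  x=-1.079: |R|=0.64676 <1
  x=-1.070: |R|=0.64370 <1
  x=-2.121: |R|=1.68335 >1
  x=-1.729: |R|=1.13455 >1
  x=-1.700: |R|=1.10156 >1
So |R|<1 on (-1.6042, 0).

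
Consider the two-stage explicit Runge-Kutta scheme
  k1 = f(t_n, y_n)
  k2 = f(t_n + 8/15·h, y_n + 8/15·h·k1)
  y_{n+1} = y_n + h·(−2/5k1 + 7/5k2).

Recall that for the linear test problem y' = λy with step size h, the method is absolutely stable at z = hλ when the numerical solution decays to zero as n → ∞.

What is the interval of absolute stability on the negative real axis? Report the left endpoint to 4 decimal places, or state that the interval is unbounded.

Set f=λy, z=hλ:
  k1=λy_n ⇒ h·k1=z·y_n;  k2=λ(1+8/15z)y_n ⇒ h·k2=z(1+8/15z)y_n
  y_{n+1}/y_n = 1 − 2/5z + 7/5z(1+8/15z) = 1 + z + 56/75z²
  ⇒ R(z) = 1 + z + 56/75z².

Find x<0 with |R(x)|<1.
x=-1.62: |R|=1.3396
R=1: x+56/75x²=0 ⇒ x=−75/56=-1.3393; min R=1−1/(4·56/75)=0.6652>−1
Confirm numerically:
  x=-1.223: |R|=0.89381 <1
  x=-1.065: |R|=0.78189 <1
  x=-0.557: |R|=0.67465 <1
  x=-1.729: |R|=1.50312 >1
  x=-1.683: |R|=1.43193 >1
  x=-1.375: |R|=1.03667 >1
Interval (-1.3393, 0).

z∈(-1.3393,0).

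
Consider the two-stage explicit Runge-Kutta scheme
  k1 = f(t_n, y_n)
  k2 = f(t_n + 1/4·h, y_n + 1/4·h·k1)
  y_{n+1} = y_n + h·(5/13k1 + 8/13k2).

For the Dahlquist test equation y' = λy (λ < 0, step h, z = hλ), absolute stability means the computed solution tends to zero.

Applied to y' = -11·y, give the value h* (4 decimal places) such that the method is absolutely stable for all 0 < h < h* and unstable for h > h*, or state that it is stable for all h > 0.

Set f=λy, z=hλ:
  k1=λy_n ⇒ h·k1=z·y_n;  k2=λ(1+1/4z)y_n ⇒ h·k2=z(1+1/4z)y_n
  y_{n+1}/y_n = 1 + 5/13z + 8/13z(1+1/4z) = 1 + z + 2/13z²
  Hence R(z) = 1 + z + 2/13z².

Find x<0 with |R(x)|<1.
x=-0.31: |R|=0.7048
R=1: x+2/13x²=0 ⇒ x=−13/2=-6.5000; min R=1−1/(4·2/13)=-0.6250>−1
Confirm numerically:
  x=-5.966: |R|=0.50987 <1
  x=-4.029: |R|=0.53164 <1
  x=-3.178: |R|=0.62420 <1
  x=-6.873: |R|=1.39440 >1
  x=-6.574: |R|=1.07484 >1
Stable set (-6.5000, 0).

(-6.5000,0); λ=-11 ⇒ h* = (13/2)/11 = 0.5909.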